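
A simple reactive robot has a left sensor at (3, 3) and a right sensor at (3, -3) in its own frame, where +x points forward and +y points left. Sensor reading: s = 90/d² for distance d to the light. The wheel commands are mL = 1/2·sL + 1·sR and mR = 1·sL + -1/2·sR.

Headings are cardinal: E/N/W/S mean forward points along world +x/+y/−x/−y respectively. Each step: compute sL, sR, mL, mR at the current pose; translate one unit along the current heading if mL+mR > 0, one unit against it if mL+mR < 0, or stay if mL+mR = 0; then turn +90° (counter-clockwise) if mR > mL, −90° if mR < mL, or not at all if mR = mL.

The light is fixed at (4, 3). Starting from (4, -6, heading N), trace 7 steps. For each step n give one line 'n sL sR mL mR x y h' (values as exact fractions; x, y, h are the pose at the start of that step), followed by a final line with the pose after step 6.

0 2 2 3 1 4 -6 N
1 45/17 9/13 891/442 1017/442 4 -5 E
2 90/29 90/41 4455/1189 2385/1189 5 -5 N
3 45/16 45/58 2025/928 1125/464 5 -4 E
4 90/17 90/41 3375/697 2925/697 6 -4 N
5 45/17 45/53 3915/1802 4005/1802 6 -3 E
6 10 2 7 9 7 -3 N
final 7 -2 W

n=0: pose=(4,-6,N); sL=2, sR=2; mL=3, mR=1; mL+mR=4 → advance +1; mR−mL=-2 → turn -1·90°
n=1: pose=(4,-5,E); sL=45/17, sR=9/13; mL=891/442, mR=1017/442; mL+mR=954/221 → advance +1; mR−mL=63/221 → turn +1·90°
n=2: pose=(5,-5,N); sL=90/29, sR=90/41; mL=4455/1189, mR=2385/1189; mL+mR=6840/1189 → advance +1; mR−mL=-2070/1189 → turn -1·90°
n=3: pose=(5,-4,E); sL=45/16, sR=45/58; mL=2025/928, mR=1125/464; mL+mR=4275/928 → advance +1; mR−mL=225/928 → turn +1·90°
n=4: pose=(6,-4,N); sL=90/17, sR=90/41; mL=3375/697, mR=2925/697; mL+mR=6300/697 → advance +1; mR−mL=-450/697 → turn -1·90°
n=5: pose=(6,-3,E); sL=45/17, sR=45/53; mL=3915/1802, mR=4005/1802; mL+mR=3960/901 → advance +1; mR−mL=45/901 → turn +1·90°
n=6: pose=(7,-3,N); sL=10, sR=2; mL=7, mR=9; mL+mR=16 → advance +1; mR−mL=2 → turn +1·90°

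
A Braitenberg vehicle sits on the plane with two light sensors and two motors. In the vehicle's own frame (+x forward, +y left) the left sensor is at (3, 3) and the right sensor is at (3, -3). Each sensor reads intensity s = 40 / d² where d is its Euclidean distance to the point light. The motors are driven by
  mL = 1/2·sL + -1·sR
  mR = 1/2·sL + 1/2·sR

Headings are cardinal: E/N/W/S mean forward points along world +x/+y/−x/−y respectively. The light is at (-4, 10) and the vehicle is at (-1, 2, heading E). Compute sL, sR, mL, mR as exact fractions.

left sensor world pos  = (2, 5); dL² = 61
right sensor world pos = (2, -1); dR² = 157
sL = 40/61 = 40/61
sR = 40/157 = 40/157
mL = 1/2·sL + -1·sR = 700/9577
mR = 1/2·sL + 1/2·sR = 4360/9577

40/61 40/157 700/9577 4360/9577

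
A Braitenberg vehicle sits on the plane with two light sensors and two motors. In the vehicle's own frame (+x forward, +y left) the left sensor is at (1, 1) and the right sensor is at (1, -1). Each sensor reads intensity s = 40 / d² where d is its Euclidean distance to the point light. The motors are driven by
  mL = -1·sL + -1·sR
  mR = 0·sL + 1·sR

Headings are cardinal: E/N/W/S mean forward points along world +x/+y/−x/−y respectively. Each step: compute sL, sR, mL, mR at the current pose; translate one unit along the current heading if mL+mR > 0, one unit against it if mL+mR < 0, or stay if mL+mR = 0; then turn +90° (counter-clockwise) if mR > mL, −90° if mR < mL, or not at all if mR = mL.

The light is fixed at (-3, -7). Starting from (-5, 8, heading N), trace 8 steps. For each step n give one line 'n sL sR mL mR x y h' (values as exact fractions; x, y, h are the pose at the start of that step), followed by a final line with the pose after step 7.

0 8/53 40/257 -4176/13621 40/257 -5 8 N
1 20/89 20/117 -4120/10413 20/117 -5 7 W
2 40/169 40/173 -13680/29237 40/173 -4 7 S
3 5/32 10/49 -565/1568 10/49 -4 8 E
4 8/53 40/257 -4176/13621 40/257 -5 8 N
5 20/89 20/117 -4120/10413 20/117 -5 7 W
6 40/169 40/173 -13680/29237 40/173 -4 7 S
7 5/32 10/49 -565/1568 10/49 -4 8 E
final -5 8 N

n=0: pose=(-5,8,N); sL=8/53, sR=40/257; mL=-4176/13621, mR=40/257; mL+mR=-8/53 → advance -1; mR−mL=6296/13621 → turn +1·90°
n=1: pose=(-5,7,W); sL=20/89, sR=20/117; mL=-4120/10413, mR=20/117; mL+mR=-20/89 → advance -1; mR−mL=5900/10413 → turn +1·90°
n=2: pose=(-4,7,S); sL=40/169, sR=40/173; mL=-13680/29237, mR=40/173; mL+mR=-40/169 → advance -1; mR−mL=20440/29237 → turn +1·90°
n=3: pose=(-4,8,E); sL=5/32, sR=10/49; mL=-565/1568, mR=10/49; mL+mR=-5/32 → advance -1; mR−mL=885/1568 → turn +1·90°
n=4: pose=(-5,8,N); sL=8/53, sR=40/257; mL=-4176/13621, mR=40/257; mL+mR=-8/53 → advance -1; mR−mL=6296/13621 → turn +1·90°
n=5: pose=(-5,7,W); sL=20/89, sR=20/117; mL=-4120/10413, mR=20/117; mL+mR=-20/89 → advance -1; mR−mL=5900/10413 → turn +1·90°
n=6: pose=(-4,7,S); sL=40/169, sR=40/173; mL=-13680/29237, mR=40/173; mL+mR=-40/169 → advance -1; mR−mL=20440/29237 → turn +1·90°
n=7: pose=(-4,8,E); sL=5/32, sR=10/49; mL=-565/1568, mR=10/49; mL+mR=-5/32 → advance -1; mR−mL=885/1568 → turn +1·90°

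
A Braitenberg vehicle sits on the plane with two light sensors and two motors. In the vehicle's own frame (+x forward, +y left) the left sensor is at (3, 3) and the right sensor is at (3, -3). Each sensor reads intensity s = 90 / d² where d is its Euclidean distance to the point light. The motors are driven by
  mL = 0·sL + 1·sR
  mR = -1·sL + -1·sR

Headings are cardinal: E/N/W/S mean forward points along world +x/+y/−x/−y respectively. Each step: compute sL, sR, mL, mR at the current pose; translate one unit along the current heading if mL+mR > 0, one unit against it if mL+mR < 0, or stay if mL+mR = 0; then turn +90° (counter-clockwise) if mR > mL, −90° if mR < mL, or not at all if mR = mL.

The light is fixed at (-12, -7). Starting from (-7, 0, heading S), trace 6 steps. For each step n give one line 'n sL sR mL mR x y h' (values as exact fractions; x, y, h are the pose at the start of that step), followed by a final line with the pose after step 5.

n=0: pose=(-7,0,S); sL=9/8, sR=9/2; mL=9/2, mR=-45/8; mL+mR=-9/8 → advance -1; mR−mL=-81/8 → turn -1·90°
n=1: pose=(-7,1,W); sL=90/29, sR=18/25; mL=18/25, mR=-2772/725; mL+mR=-90/29 → advance -1; mR−mL=-3294/725 → turn -1·90°
n=2: pose=(-6,1,N); sL=9/13, sR=45/101; mL=45/101, mR=-1494/1313; mL+mR=-9/13 → advance -1; mR−mL=-2079/1313 → turn -1·90°
n=3: pose=(-6,0,E); sL=90/181, sR=90/97; mL=90/97, mR=-25020/17557; mL+mR=-90/181 → advance -1; mR−mL=-41310/17557 → turn -1·90°
n=4: pose=(-7,0,S); sL=9/8, sR=9/2; mL=9/2, mR=-45/8; mL+mR=-9/8 → advance -1; mR−mL=-81/8 → turn -1·90°
n=5: pose=(-7,1,W); sL=90/29, sR=18/25; mL=18/25, mR=-2772/725; mL+mR=-90/29 → advance -1; mR−mL=-3294/725 → turn -1·90°

0 9/8 9/2 9/2 -45/8 -7 0 S
1 90/29 18/25 18/25 -2772/725 -7 1 W
2 9/13 45/101 45/101 -1494/1313 -6 1 N
3 90/181 90/97 90/97 -25020/17557 -6 0 E
4 9/8 9/2 9/2 -45/8 -7 0 S
5 90/29 18/25 18/25 -2772/725 -7 1 W
final -6 1 N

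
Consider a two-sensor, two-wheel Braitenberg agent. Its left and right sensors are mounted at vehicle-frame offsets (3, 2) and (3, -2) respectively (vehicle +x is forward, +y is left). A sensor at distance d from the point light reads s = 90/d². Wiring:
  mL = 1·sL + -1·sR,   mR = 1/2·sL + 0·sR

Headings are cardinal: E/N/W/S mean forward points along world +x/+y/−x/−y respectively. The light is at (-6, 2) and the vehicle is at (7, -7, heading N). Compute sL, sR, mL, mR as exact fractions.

90/157 10/29 1040/4553 45/157

left sensor world pos  = (5, -4); dL² = 157
right sensor world pos = (9, -4); dR² = 261
sL = 90/157 = 90/157
sR = 90/261 = 10/29
mL = 1·sL + -1·sR = 1040/4553
mR = 1/2·sL + 0·sR = 45/157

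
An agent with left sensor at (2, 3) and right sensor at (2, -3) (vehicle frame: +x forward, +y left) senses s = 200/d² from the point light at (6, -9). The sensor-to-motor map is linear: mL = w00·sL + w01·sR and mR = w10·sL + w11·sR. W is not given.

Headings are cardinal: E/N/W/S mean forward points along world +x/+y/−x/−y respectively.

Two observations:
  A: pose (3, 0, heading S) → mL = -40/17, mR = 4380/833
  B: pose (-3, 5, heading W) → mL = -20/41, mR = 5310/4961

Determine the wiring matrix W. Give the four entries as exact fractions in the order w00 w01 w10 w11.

obs A: pose=(3,0,S) → sL=200/49, sR=40/17, mL=-40/17, mR=4380/833
obs B: pose=(-3,5,W) → sL=100/121, sR=20/41, mL=-20/41, mR=5310/4961
sensor matrix S = [[200/49, 40/17], [100/121, 20/41]]; det S = 192000/4132513
solve [mL_A; mL_B] = S·[w00; w01] and [mR_A; mR_B] = S·[w10; w11]:
  w00 = 0, w01 = -1, w10 = 1, w11 = 1/2

0 -1 1 1/2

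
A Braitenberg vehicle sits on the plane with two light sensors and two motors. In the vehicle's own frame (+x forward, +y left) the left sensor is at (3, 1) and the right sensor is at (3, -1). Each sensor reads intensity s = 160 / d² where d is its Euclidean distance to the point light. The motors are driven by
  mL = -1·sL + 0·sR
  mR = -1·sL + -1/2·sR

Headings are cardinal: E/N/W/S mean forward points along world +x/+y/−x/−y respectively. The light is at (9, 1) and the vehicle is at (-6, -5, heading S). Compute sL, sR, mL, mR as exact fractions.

left sensor world pos  = (-5, -8); dL² = 277
right sensor world pos = (-7, -8); dR² = 337
sL = 160/277 = 160/277
sR = 160/337 = 160/337
mL = -1·sL + 0·sR = -160/277
mR = -1·sL + -1/2·sR = -76080/93349

160/277 160/337 -160/277 -76080/93349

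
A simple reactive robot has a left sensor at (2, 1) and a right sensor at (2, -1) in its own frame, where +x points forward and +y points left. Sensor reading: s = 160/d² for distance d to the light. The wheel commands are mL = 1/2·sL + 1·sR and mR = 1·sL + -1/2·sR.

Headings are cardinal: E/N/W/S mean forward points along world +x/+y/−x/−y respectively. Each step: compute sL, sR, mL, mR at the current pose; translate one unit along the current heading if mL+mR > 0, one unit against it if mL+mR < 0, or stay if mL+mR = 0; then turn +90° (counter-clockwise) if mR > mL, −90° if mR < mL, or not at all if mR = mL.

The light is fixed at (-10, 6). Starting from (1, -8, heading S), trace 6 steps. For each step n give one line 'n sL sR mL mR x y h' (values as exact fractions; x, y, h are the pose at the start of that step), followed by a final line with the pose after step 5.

n=0: pose=(1,-8,S); sL=2/5, sR=40/89; mL=289/445, mR=78/445; mL+mR=367/445 → advance +1; mR−mL=-211/445 → turn -1·90°
n=1: pose=(1,-9,W); sL=160/337, sR=160/277; mL=76080/93349, mR=17360/93349; mL+mR=93440/93349 → advance +1; mR−mL=-58720/93349 → turn -1·90°
n=2: pose=(0,-9,N); sL=16/25, sR=16/29; mL=632/725, mR=264/725; mL+mR=896/725 → advance +1; mR−mL=-368/725 → turn -1·90°
n=3: pose=(0,-8,E); sL=160/313, sR=160/369; mL=79600/115497, mR=34000/115497; mL+mR=113600/115497 → advance +1; mR−mL=-15200/38499 → turn -1·90°
n=4: pose=(1,-8,S); sL=2/5, sR=40/89; mL=289/445, mR=78/445; mL+mR=367/445 → advance +1; mR−mL=-211/445 → turn -1·90°
n=5: pose=(1,-9,W); sL=160/337, sR=160/277; mL=76080/93349, mR=17360/93349; mL+mR=93440/93349 → advance +1; mR−mL=-58720/93349 → turn -1·90°

0 2/5 40/89 289/445 78/445 1 -8 S
1 160/337 160/277 76080/93349 17360/93349 1 -9 W
2 16/25 16/29 632/725 264/725 0 -9 N
3 160/313 160/369 79600/115497 34000/115497 0 -8 E
4 2/5 40/89 289/445 78/445 1 -8 S
5 160/337 160/277 76080/93349 17360/93349 1 -9 W
final 0 -9 N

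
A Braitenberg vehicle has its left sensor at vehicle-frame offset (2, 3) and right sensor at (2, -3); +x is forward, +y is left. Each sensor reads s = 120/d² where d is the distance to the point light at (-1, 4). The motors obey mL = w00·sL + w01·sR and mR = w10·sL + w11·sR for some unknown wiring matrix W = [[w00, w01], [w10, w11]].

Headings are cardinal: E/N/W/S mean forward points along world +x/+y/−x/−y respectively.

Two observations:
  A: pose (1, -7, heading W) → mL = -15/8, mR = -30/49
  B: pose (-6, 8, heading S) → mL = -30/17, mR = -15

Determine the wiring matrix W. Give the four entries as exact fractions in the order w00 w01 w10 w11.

0 -1 -1 0

obs A: pose=(1,-7,W) → sL=30/49, sR=15/8, mL=-15/8, mR=-30/49
obs B: pose=(-6,8,S) → sL=15, sR=30/17, mL=-30/17, mR=-15
sensor matrix S = [[30/49, 15/8], [15, 30/17]]; det S = -180225/6664
solve [mL_A; mL_B] = S·[w00; w01] and [mR_A; mR_B] = S·[w10; w11]:
  w00 = 0, w01 = -1, w10 = -1, w11 = 0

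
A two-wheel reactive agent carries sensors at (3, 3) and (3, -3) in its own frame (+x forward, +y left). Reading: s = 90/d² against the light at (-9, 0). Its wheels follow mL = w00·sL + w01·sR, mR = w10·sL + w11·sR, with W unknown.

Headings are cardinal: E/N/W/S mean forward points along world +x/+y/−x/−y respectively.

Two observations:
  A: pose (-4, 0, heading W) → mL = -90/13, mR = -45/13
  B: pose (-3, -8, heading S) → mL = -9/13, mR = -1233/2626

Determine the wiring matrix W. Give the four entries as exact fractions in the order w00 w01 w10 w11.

0 -1 1/2 -1

obs A: pose=(-4,0,W) → sL=90/13, sR=90/13, mL=-90/13, mR=-45/13
obs B: pose=(-3,-8,S) → sL=45/101, sR=9/13, mL=-9/13, mR=-1233/2626
sensor matrix S = [[90/13, 90/13], [45/101, 9/13]]; det S = 29160/17069
solve [mL_A; mL_B] = S·[w00; w01] and [mR_A; mR_B] = S·[w10; w11]:
  w00 = 0, w01 = -1, w10 = 1/2, w11 = -1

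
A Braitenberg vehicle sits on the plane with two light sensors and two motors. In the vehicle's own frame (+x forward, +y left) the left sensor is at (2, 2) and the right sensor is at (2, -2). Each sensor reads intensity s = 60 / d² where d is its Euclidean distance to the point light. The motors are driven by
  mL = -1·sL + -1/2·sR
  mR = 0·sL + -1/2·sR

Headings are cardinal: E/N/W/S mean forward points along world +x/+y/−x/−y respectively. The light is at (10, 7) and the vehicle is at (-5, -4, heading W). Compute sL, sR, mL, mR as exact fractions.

left sensor world pos  = (-7, -6); dL² = 458
right sensor world pos = (-7, -2); dR² = 370
sL = 60/458 = 30/229
sR = 60/370 = 6/37
mL = -1·sL + -1/2·sR = -1797/8473
mR = 0·sL + -1/2·sR = -3/37

30/229 6/37 -1797/8473 -3/37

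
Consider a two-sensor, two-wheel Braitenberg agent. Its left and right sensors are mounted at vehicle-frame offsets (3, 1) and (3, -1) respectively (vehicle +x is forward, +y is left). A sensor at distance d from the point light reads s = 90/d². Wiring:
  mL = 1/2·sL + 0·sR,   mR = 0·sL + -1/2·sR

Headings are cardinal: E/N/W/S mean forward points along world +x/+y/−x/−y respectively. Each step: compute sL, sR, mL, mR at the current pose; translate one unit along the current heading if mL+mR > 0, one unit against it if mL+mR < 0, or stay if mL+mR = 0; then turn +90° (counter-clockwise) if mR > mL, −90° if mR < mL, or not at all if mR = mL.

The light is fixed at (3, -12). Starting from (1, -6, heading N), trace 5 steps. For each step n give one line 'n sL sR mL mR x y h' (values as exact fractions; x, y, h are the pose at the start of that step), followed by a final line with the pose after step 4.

n=0: pose=(1,-6,N); sL=1, sR=45/41; mL=1/2, mR=-45/82; mL+mR=-2/41 → advance -1; mR−mL=-43/41 → turn -1·90°
n=1: pose=(1,-7,E); sL=90/37, sR=90/17; mL=45/37, mR=-45/17; mL+mR=-900/629 → advance -1; mR−mL=-2430/629 → turn -1·90°
n=2: pose=(0,-7,S); sL=45/4, sR=9/2; mL=45/8, mR=-9/4; mL+mR=27/8 → advance +1; mR−mL=-63/8 → turn -1·90°
n=3: pose=(0,-8,W); sL=2, sR=90/61; mL=1, mR=-45/61; mL+mR=16/61 → advance +1; mR−mL=-106/61 → turn -1·90°
n=4: pose=(-1,-8,N); sL=45/37, sR=45/29; mL=45/74, mR=-45/58; mL+mR=-180/1073 → advance -1; mR−mL=-1485/1073 → turn -1·90°

0 1 45/41 1/2 -45/82 1 -6 N
1 90/37 90/17 45/37 -45/17 1 -7 E
2 45/4 9/2 45/8 -9/4 0 -7 S
3 2 90/61 1 -45/61 0 -8 W
4 45/37 45/29 45/74 -45/58 -1 -8 N
final -1 -9 E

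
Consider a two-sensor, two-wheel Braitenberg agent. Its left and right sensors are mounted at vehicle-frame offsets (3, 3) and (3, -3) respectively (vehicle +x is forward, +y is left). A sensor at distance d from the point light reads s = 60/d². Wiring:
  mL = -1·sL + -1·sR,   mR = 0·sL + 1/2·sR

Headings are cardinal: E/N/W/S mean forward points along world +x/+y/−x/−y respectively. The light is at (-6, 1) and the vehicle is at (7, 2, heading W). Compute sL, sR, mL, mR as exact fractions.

15/26 15/29 -825/754 15/58

left sensor world pos  = (4, -1); dL² = 104
right sensor world pos = (4, 5); dR² = 116
sL = 60/104 = 15/26
sR = 60/116 = 15/29
mL = -1·sL + -1·sR = -825/754
mR = 0·sL + 1/2·sR = 15/58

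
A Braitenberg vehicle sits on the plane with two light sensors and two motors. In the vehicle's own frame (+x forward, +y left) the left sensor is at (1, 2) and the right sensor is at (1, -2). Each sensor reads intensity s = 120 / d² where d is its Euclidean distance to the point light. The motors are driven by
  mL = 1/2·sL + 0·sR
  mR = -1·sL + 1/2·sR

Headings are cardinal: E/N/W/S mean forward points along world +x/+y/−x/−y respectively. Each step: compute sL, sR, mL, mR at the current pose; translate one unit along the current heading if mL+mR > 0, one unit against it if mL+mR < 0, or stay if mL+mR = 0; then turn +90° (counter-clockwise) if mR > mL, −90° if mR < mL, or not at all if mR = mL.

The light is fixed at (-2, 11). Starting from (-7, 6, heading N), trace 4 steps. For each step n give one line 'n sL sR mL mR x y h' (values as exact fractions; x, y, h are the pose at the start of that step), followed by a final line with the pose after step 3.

n=0: pose=(-7,6,N); sL=24/13, sR=24/5; mL=12/13, mR=36/65; mL+mR=96/65 → advance +1; mR−mL=-24/65 → turn -1·90°
n=1: pose=(-7,7,E); sL=6, sR=30/13; mL=3, mR=-63/13; mL+mR=-24/13 → advance -1; mR−mL=-102/13 → turn -1·90°
n=2: pose=(-8,7,S); sL=120/41, sR=120/89; mL=60/41, mR=-8220/3649; mL+mR=-2880/3649 → advance -1; mR−mL=-13560/3649 → turn -1·90°
n=3: pose=(-8,8,W); sL=60/37, sR=12/5; mL=30/37, mR=-78/185; mL+mR=72/185 → advance +1; mR−mL=-228/185 → turn -1·90°

0 24/13 24/5 12/13 36/65 -7 6 N
1 6 30/13 3 -63/13 -7 7 E
2 120/41 120/89 60/41 -8220/3649 -8 7 S
3 60/37 12/5 30/37 -78/185 -8 8 W
final -9 8 N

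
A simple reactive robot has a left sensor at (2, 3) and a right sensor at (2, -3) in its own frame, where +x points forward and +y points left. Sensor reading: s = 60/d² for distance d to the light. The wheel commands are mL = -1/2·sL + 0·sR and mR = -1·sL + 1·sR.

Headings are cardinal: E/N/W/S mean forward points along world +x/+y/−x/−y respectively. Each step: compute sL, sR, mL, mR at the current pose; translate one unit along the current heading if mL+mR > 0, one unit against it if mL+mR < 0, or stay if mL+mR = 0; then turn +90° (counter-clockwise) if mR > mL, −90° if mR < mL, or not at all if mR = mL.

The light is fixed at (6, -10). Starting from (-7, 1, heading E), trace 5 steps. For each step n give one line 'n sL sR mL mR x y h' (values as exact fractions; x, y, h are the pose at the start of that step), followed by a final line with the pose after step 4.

n=0: pose=(-7,1,E); sL=60/317, sR=12/37; mL=-30/317, mR=1584/11729; mL+mR=474/11729 → advance +1; mR−mL=2694/11729 → turn +1·90°
n=1: pose=(-6,1,N); sL=30/197, sR=6/25; mL=-15/197, mR=432/4925; mL+mR=57/4925 → advance +1; mR−mL=807/4925 → turn +1·90°
n=2: pose=(-6,2,W); sL=60/277, sR=60/421; mL=-30/277, mR=-8640/116617; mL+mR=-21270/116617 → advance -1; mR−mL=3990/116617 → turn +1·90°
n=3: pose=(-5,2,S); sL=15/41, sR=15/74; mL=-15/82, mR=-495/3034; mL+mR=-525/1517 → advance -1; mR−mL=30/1517 → turn +1·90°
n=4: pose=(-5,3,E); sL=60/337, sR=60/181; mL=-30/337, mR=9360/60997; mL+mR=3930/60997 → advance +1; mR−mL=14790/60997 → turn +1·90°

0 60/317 12/37 -30/317 1584/11729 -7 1 E
1 30/197 6/25 -15/197 432/4925 -6 1 N
2 60/277 60/421 -30/277 -8640/116617 -6 2 W
3 15/41 15/74 -15/82 -495/3034 -5 2 S
4 60/337 60/181 -30/337 9360/60997 -5 3 E
final -4 3 N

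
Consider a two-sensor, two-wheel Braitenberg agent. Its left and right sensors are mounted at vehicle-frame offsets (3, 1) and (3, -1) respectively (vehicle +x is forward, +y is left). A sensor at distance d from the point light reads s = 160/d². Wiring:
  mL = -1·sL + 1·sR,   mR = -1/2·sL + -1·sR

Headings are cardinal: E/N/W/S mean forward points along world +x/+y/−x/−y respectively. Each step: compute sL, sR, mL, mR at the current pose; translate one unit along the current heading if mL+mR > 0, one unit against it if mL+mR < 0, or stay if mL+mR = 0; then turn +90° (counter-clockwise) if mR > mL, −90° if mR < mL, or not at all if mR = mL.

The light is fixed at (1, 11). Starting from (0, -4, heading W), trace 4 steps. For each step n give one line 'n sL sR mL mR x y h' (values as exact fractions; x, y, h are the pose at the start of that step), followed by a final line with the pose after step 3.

n=0: pose=(0,-4,W); sL=10/17, sR=40/53; mL=150/901, mR=-945/901; mL+mR=-15/17 → advance -1; mR−mL=-1095/901 → turn -1·90°
n=1: pose=(1,-4,N); sL=32/29, sR=32/29; mL=0, mR=-48/29; mL+mR=-48/29 → advance -1; mR−mL=-48/29 → turn -1·90°
n=2: pose=(1,-5,E); sL=80/117, sR=80/149; mL=-2560/17433, mR=-15320/17433; mL+mR=-40/39 → advance -1; mR−mL=-12760/17433 → turn -1·90°
n=3: pose=(0,-5,S); sL=160/361, sR=32/73; mL=-128/26353, mR=-17392/26353; mL+mR=-240/361 → advance -1; mR−mL=-17264/26353 → turn -1·90°

0 10/17 40/53 150/901 -945/901 0 -4 W
1 32/29 32/29 0 -48/29 1 -4 N
2 80/117 80/149 -2560/17433 -15320/17433 1 -5 E
3 160/361 32/73 -128/26353 -17392/26353 0 -5 S
final 0 -4 W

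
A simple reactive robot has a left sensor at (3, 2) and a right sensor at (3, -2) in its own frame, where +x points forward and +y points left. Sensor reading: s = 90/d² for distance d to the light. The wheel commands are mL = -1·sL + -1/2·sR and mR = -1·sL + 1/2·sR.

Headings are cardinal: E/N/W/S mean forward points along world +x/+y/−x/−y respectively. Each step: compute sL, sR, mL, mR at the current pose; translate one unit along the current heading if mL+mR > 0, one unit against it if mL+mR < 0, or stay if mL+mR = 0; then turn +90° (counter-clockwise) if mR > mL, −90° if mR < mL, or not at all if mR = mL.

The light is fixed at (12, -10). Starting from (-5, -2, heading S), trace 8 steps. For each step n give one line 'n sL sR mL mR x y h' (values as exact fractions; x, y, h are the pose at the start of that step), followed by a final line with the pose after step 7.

0 9/25 45/193 -4599/9650 -2349/9650 -5 -2 S
1 90/317 18/49 -7263/15533 -1557/15533 -5 -1 E
2 45/272 9/40 -189/680 -9/170 -6 -1 N
3 10/53 90/541 -7795/28673 -3025/28673 -6 -2 W
4 9/25 45/193 -4599/9650 -2349/9650 -5 -2 S
5 90/317 18/49 -7263/15533 -1557/15533 -5 -1 E
6 45/272 9/40 -189/680 -9/170 -6 -1 N
7 10/53 90/541 -7795/28673 -3025/28673 -6 -2 W
final -5 -2 S

n=0: pose=(-5,-2,S); sL=9/25, sR=45/193; mL=-4599/9650, mR=-2349/9650; mL+mR=-18/25 → advance -1; mR−mL=45/193 → turn +1·90°
n=1: pose=(-5,-1,E); sL=90/317, sR=18/49; mL=-7263/15533, mR=-1557/15533; mL+mR=-180/317 → advance -1; mR−mL=18/49 → turn +1·90°
n=2: pose=(-6,-1,N); sL=45/272, sR=9/40; mL=-189/680, mR=-9/170; mL+mR=-45/136 → advance -1; mR−mL=9/40 → turn +1·90°
n=3: pose=(-6,-2,W); sL=10/53, sR=90/541; mL=-7795/28673, mR=-3025/28673; mL+mR=-20/53 → advance -1; mR−mL=90/541 → turn +1·90°
n=4: pose=(-5,-2,S); sL=9/25, sR=45/193; mL=-4599/9650, mR=-2349/9650; mL+mR=-18/25 → advance -1; mR−mL=45/193 → turn +1·90°
n=5: pose=(-5,-1,E); sL=90/317, sR=18/49; mL=-7263/15533, mR=-1557/15533; mL+mR=-180/317 → advance -1; mR−mL=18/49 → turn +1·90°
n=6: pose=(-6,-1,N); sL=45/272, sR=9/40; mL=-189/680, mR=-9/170; mL+mR=-45/136 → advance -1; mR−mL=9/40 → turn +1·90°
n=7: pose=(-6,-2,W); sL=10/53, sR=90/541; mL=-7795/28673, mR=-3025/28673; mL+mR=-20/53 → advance -1; mR−mL=90/541 → turn +1·90°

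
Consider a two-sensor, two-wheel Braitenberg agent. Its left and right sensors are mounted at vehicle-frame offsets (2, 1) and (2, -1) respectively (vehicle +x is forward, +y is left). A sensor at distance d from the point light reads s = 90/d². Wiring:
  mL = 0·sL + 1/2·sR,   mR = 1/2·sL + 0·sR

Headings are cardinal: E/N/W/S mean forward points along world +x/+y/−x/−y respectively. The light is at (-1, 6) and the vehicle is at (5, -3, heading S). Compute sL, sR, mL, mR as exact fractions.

9/17 45/73 45/146 9/34

left sensor world pos  = (6, -5); dL² = 170
right sensor world pos = (4, -5); dR² = 146
sL = 90/170 = 9/17
sR = 90/146 = 45/73
mL = 0·sL + 1/2·sR = 45/146
mR = 1/2·sL + 0·sR = 9/34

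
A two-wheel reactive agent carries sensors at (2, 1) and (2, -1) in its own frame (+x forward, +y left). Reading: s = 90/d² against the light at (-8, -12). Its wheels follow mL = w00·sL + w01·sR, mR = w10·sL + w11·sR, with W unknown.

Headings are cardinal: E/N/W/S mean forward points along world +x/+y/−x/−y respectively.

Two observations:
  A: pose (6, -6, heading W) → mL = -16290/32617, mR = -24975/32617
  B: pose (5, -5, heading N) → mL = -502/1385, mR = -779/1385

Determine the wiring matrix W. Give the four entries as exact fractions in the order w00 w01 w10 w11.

obs A: pose=(6,-6,W) → sL=90/169, sR=90/193, mL=-16290/32617, mR=-24975/32617
obs B: pose=(5,-5,N) → sL=2/5, sR=90/277, mL=-502/1385, mR=-779/1385
sensor matrix S = [[90/169, 90/193], [2/5, 90/277]]; det S = -121968/9034909
solve [mL_A; mL_B] = S·[w00; w01] and [mR_A; mR_B] = S·[w10; w11]:
  w00 = -1/2, w01 = -1/2, w10 = -1, w11 = -1/2

-1/2 -1/2 -1 -1/2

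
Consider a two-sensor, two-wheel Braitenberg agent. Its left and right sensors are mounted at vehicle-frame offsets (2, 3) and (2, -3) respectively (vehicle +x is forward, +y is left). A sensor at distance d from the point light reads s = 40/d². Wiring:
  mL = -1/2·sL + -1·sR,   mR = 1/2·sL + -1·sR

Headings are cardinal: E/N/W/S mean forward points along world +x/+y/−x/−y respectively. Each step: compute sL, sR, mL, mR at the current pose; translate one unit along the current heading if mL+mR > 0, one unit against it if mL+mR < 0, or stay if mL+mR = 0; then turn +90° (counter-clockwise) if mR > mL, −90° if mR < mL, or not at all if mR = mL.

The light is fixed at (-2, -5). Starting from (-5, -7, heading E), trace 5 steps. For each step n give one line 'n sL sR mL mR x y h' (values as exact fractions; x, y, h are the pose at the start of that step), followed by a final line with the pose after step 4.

n=0: pose=(-5,-7,E); sL=20, sR=20/13; mL=-150/13, mR=110/13; mL+mR=-40/13 → advance -1; mR−mL=20 → turn +1·90°
n=1: pose=(-6,-7,N); sL=40/49, sR=40; mL=-1980/49, mR=-1940/49; mL+mR=-80 → advance -1; mR−mL=40/49 → turn +1·90°
n=2: pose=(-6,-8,W); sL=5/9, sR=10/9; mL=-25/18, mR=-5/6; mL+mR=-20/9 → advance -1; mR−mL=5/9 → turn +1·90°
n=3: pose=(-5,-8,S); sL=8/5, sR=40/61; mL=-444/305, mR=44/305; mL+mR=-80/61 → advance -1; mR−mL=8/5 → turn +1·90°
n=4: pose=(-5,-7,E); sL=20, sR=20/13; mL=-150/13, mR=110/13; mL+mR=-40/13 → advance -1; mR−mL=20 → turn +1·90°

0 20 20/13 -150/13 110/13 -5 -7 E
1 40/49 40 -1980/49 -1940/49 -6 -7 N
2 5/9 10/9 -25/18 -5/6 -6 -8 W
3 8/5 40/61 -444/305 44/305 -5 -8 S
4 20 20/13 -150/13 110/13 -5 -7 E
final -6 -7 N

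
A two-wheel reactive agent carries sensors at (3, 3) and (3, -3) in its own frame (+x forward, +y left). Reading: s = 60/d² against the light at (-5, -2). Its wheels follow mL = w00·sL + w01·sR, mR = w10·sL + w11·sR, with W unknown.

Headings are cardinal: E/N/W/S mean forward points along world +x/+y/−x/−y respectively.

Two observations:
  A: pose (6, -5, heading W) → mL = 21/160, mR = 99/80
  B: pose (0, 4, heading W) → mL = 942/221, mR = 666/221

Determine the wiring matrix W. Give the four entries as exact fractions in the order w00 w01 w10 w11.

obs A: pose=(6,-5,W) → sL=3/5, sR=15/16, mL=21/160, mR=99/80
obs B: pose=(0,4,W) → sL=60/13, sR=12/17, mL=942/221, mR=666/221
sensor matrix S = [[3/5, 15/16], [60/13, 12/17]]; det S = -17253/4420
solve [mL_A; mL_B] = S·[w00; w01] and [mR_A; mR_B] = S·[w10; w11]:
  w00 = 1, w01 = -1/2, w10 = 1/2, w11 = 1

1 -1/2 1/2 1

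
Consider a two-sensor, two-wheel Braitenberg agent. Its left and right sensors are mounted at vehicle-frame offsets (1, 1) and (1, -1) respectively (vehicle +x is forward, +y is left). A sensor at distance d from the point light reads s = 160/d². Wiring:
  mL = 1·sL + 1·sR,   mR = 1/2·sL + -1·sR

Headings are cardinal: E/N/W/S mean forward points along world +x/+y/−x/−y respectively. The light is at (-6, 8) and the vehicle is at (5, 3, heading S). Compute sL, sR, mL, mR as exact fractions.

8/9 20/17 316/153 -112/153

left sensor world pos  = (6, 2); dL² = 180
right sensor world pos = (4, 2); dR² = 136
sL = 160/180 = 8/9
sR = 160/136 = 20/17
mL = 1·sL + 1·sR = 316/153
mR = 1/2·sL + -1·sR = -112/153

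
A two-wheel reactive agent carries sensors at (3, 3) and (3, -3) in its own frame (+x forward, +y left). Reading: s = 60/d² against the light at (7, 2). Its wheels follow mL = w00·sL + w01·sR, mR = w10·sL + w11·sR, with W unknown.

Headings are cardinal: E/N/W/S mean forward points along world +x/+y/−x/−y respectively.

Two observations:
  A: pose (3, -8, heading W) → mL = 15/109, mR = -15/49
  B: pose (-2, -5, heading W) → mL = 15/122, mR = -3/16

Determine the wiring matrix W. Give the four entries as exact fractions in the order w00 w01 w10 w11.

obs A: pose=(3,-8,W) → sL=30/109, sR=30/49, mL=15/109, mR=-15/49
obs B: pose=(-2,-5,W) → sL=15/61, sR=3/8, mL=15/122, mR=-3/16
sensor matrix S = [[30/109, 30/49], [15/61, 3/8]]; det S = -61695/1303204
solve [mL_A; mL_B] = S·[w00; w01] and [mR_A; mR_B] = S·[w10; w11]:
  w00 = 1/2, w01 = 0, w10 = 0, w11 = -1/2

1/2 0 0 -1/2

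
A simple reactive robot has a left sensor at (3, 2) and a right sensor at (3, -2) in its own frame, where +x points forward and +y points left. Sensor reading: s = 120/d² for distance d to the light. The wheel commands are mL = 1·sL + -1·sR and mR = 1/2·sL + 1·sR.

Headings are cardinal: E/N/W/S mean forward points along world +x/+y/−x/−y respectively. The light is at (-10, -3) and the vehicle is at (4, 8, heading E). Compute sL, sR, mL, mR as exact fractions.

left sensor world pos  = (7, 10); dL² = 458
right sensor world pos = (7, 6); dR² = 370
sL = 120/458 = 60/229
sR = 120/370 = 12/37
mL = 1·sL + -1·sR = -528/8473
mR = 1/2·sL + 1·sR = 3858/8473

60/229 12/37 -528/8473 3858/8473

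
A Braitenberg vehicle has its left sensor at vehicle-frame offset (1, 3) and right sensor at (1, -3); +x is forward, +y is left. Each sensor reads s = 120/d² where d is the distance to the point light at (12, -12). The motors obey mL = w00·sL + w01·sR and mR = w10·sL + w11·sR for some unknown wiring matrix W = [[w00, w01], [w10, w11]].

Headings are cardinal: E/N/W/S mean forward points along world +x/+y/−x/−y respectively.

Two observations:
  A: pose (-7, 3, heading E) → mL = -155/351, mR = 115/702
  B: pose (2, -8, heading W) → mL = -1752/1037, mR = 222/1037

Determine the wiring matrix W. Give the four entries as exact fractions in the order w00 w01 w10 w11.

obs A: pose=(-7,3,E) → sL=5/27, sR=10/39, mL=-155/351, mR=115/702
obs B: pose=(2,-8,W) → sL=60/61, sR=12/17, mL=-1752/1037, mR=222/1037
sensor matrix S = [[5/27, 10/39], [60/61, 12/17]]; det S = -14740/121329
solve [mL_A; mL_B] = S·[w00; w01] and [mR_A; mR_B] = S·[w10; w11]:
  w00 = -1, w01 = -1, w10 = -1/2, w11 = 1

-1 -1 -1/2 1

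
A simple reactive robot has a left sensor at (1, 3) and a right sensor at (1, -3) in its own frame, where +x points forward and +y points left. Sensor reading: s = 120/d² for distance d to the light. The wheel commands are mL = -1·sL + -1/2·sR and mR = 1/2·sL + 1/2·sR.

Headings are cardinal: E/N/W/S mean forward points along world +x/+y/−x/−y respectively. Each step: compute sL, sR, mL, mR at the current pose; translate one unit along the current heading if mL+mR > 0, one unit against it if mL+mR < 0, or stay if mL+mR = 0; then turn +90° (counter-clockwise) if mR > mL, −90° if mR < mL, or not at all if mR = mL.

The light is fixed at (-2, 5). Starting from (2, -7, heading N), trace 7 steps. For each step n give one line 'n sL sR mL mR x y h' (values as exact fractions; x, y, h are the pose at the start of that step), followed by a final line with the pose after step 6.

n=0: pose=(2,-7,N); sL=60/61, sR=12/17; mL=-1386/1037, mR=876/1037; mL+mR=-30/61 → advance -1; mR−mL=2262/1037 → turn +1·90°
n=1: pose=(2,-8,W); sL=24/53, sR=120/109; mL=-5796/5777, mR=4488/5777; mL+mR=-12/53 → advance -1; mR−mL=10284/5777 → turn +1·90°
n=2: pose=(3,-8,S); sL=6/13, sR=3/5; mL=-99/130, mR=69/130; mL+mR=-3/13 → advance -1; mR−mL=84/65 → turn +1·90°
n=3: pose=(3,-7,E); sL=40/39, sR=40/87; mL=-1420/1131, mR=280/377; mL+mR=-20/39 → advance -1; mR−mL=2260/1131 → turn +1·90°
n=4: pose=(2,-7,N); sL=60/61, sR=12/17; mL=-1386/1037, mR=876/1037; mL+mR=-30/61 → advance -1; mR−mL=2262/1037 → turn +1·90°
n=5: pose=(2,-8,W); sL=24/53, sR=120/109; mL=-5796/5777, mR=4488/5777; mL+mR=-12/53 → advance -1; mR−mL=10284/5777 → turn +1·90°
n=6: pose=(3,-8,S); sL=6/13, sR=3/5; mL=-99/130, mR=69/130; mL+mR=-3/13 → advance -1; mR−mL=84/65 → turn +1·90°

0 60/61 12/17 -1386/1037 876/1037 2 -7 N
1 24/53 120/109 -5796/5777 4488/5777 2 -8 W
2 6/13 3/5 -99/130 69/130 3 -8 S
3 40/39 40/87 -1420/1131 280/377 3 -7 E
4 60/61 12/17 -1386/1037 876/1037 2 -7 N
5 24/53 120/109 -5796/5777 4488/5777 2 -8 W
6 6/13 3/5 -99/130 69/130 3 -8 S
final 3 -7 E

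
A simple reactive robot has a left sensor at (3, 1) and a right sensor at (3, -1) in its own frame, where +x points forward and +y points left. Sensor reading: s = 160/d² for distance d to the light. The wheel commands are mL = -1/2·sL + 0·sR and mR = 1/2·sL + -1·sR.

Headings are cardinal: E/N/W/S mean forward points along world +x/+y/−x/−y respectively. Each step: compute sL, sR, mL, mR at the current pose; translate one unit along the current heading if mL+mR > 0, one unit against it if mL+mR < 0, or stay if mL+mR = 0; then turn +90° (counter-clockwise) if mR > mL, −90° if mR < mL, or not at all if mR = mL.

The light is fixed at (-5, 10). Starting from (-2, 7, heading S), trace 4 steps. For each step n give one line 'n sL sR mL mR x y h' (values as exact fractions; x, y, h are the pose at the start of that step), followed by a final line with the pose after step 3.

0 40/13 4 -20/13 -32/13 -2 7 S
1 160/9 160 -80/9 -1360/9 -2 8 W
2 16 80/13 -8 24/13 -1 8 N
3 160/17 32 -80/17 -464/17 -1 7 W
final 0 7 N

n=0: pose=(-2,7,S); sL=40/13, sR=4; mL=-20/13, mR=-32/13; mL+mR=-4 → advance -1; mR−mL=-12/13 → turn -1·90°
n=1: pose=(-2,8,W); sL=160/9, sR=160; mL=-80/9, mR=-1360/9; mL+mR=-160 → advance -1; mR−mL=-1280/9 → turn -1·90°
n=2: pose=(-1,8,N); sL=16, sR=80/13; mL=-8, mR=24/13; mL+mR=-80/13 → advance -1; mR−mL=128/13 → turn +1·90°
n=3: pose=(-1,7,W); sL=160/17, sR=32; mL=-80/17, mR=-464/17; mL+mR=-32 → advance -1; mR−mL=-384/17 → turn -1·90°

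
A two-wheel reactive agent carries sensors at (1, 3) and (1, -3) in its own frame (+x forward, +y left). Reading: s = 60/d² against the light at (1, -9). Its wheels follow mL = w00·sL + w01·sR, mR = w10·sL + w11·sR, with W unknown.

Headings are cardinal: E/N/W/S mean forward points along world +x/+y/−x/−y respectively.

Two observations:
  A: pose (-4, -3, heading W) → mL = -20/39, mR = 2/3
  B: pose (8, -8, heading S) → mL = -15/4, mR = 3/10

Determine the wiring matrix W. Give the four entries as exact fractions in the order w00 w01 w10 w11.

0 -1 1/2 0

obs A: pose=(-4,-3,W) → sL=4/3, sR=20/39, mL=-20/39, mR=2/3
obs B: pose=(8,-8,S) → sL=3/5, sR=15/4, mL=-15/4, mR=3/10
sensor matrix S = [[4/3, 20/39], [3/5, 15/4]]; det S = 61/13
solve [mL_A; mL_B] = S·[w00; w01] and [mR_A; mR_B] = S·[w10; w11]:
  w00 = 0, w01 = -1, w10 = 1/2, w11 = 0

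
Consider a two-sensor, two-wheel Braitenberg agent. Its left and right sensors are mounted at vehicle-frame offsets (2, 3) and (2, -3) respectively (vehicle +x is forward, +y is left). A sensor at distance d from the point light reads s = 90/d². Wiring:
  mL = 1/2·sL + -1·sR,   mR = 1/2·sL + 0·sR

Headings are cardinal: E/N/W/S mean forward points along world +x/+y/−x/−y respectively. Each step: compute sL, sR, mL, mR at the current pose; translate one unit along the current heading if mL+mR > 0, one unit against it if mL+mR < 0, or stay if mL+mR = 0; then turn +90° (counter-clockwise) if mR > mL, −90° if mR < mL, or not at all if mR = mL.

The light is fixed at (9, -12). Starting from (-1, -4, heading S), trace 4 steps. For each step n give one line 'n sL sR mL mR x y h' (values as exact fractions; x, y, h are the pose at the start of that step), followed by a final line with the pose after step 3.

n=0: pose=(-1,-4,S); sL=18/17, sR=18/41; mL=63/697, mR=9/17; mL+mR=432/697 → advance +1; mR−mL=18/41 → turn +1·90°
n=1: pose=(-1,-5,E); sL=45/82, sR=9/8; mL=-279/328, mR=45/164; mL+mR=-189/328 → advance -1; mR−mL=9/8 → turn +1·90°
n=2: pose=(-2,-5,N); sL=90/277, sR=18/29; mL=-3681/8033, mR=45/277; mL+mR=-2376/8033 → advance -1; mR−mL=18/29 → turn +1·90°
n=3: pose=(-2,-6,W); sL=45/89, sR=9/25; mL=-477/4450, mR=45/178; mL+mR=324/2225 → advance +1; mR−mL=9/25 → turn +1·90°

0 18/17 18/41 63/697 9/17 -1 -4 S
1 45/82 9/8 -279/328 45/164 -1 -5 E
2 90/277 18/29 -3681/8033 45/277 -2 -5 N
3 45/89 9/25 -477/4450 45/178 -2 -6 W
final -3 -6 S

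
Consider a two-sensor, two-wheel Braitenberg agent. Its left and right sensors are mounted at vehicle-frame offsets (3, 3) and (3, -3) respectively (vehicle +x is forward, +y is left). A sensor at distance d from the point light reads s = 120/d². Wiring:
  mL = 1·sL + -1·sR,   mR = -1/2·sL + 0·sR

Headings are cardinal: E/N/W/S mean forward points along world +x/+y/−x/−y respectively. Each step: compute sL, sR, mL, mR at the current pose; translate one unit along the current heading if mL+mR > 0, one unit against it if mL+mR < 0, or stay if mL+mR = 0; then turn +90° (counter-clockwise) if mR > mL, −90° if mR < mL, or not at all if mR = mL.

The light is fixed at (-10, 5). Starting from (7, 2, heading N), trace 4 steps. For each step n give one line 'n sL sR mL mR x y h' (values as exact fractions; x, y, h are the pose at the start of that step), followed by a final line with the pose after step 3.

0 30/49 3/10 153/490 -15/49 7 2 N
1 120/401 24/85 576/34085 -60/401 7 3 E
2 60/193 60/97 -5760/18721 -30/193 6 3 S
3 24/73 120/377 288/27521 -12/73 6 4 E
final 5 4 S

n=0: pose=(7,2,N); sL=30/49, sR=3/10; mL=153/490, mR=-15/49; mL+mR=3/490 → advance +1; mR−mL=-303/490 → turn -1·90°
n=1: pose=(7,3,E); sL=120/401, sR=24/85; mL=576/34085, mR=-60/401; mL+mR=-4524/34085 → advance -1; mR−mL=-5676/34085 → turn -1·90°
n=2: pose=(6,3,S); sL=60/193, sR=60/97; mL=-5760/18721, mR=-30/193; mL+mR=-8670/18721 → advance -1; mR−mL=2850/18721 → turn +1·90°
n=3: pose=(6,4,E); sL=24/73, sR=120/377; mL=288/27521, mR=-12/73; mL+mR=-4236/27521 → advance -1; mR−mL=-4812/27521 → turn -1·90°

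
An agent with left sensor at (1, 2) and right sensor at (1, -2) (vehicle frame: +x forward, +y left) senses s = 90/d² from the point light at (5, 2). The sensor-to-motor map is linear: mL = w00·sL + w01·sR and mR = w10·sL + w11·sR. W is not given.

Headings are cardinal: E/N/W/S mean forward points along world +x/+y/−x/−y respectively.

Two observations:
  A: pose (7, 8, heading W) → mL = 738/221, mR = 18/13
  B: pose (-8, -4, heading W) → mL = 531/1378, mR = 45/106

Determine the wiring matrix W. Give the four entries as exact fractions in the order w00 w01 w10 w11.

obs A: pose=(7,8,W) → sL=90/17, sR=18/13, mL=738/221, mR=18/13
obs B: pose=(-8,-4,W) → sL=9/26, sR=45/106, mL=531/1378, mR=45/106
sensor matrix S = [[90/17, 18/13], [9/26, 45/106]]; det S = 269244/152269
solve [mL_A; mL_B] = S·[w00; w01] and [mR_A; mR_B] = S·[w10; w11]:
  w00 = 1/2, w01 = 1/2, w10 = 0, w11 = 1

1/2 1/2 0 1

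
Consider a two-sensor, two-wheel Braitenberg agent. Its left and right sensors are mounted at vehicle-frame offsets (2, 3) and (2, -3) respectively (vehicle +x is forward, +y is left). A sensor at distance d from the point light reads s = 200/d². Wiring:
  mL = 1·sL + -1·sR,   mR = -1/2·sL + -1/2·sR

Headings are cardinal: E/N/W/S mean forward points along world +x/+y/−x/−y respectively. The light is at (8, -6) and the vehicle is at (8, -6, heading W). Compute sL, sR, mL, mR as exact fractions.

200/13 200/13 0 -200/13

left sensor world pos  = (6, -9); dL² = 13
right sensor world pos = (6, -3); dR² = 13
sL = 200/13 = 200/13
sR = 200/13 = 200/13
mL = 1·sL + -1·sR = 0
mR = -1/2·sL + -1/2·sR = -200/13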